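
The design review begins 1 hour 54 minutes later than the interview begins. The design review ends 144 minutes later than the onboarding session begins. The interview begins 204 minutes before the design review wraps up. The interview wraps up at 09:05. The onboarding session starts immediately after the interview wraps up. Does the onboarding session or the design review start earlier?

The onboarding session starts at 09:05.
The design review ends at 09:05 + 144 min = 11:29.
The interview starts at 11:29 − 204 min = 08:05.
The design review starts at 08:05 + 114 min = 09:59.
The onboarding session starts at 09:05 and the design review starts at 09:59, so the onboarding session is first.

the onboarding session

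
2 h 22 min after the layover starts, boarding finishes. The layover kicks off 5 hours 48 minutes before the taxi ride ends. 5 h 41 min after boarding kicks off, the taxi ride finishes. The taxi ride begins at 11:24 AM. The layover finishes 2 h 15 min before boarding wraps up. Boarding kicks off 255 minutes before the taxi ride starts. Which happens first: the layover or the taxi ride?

the layover

Boarding starts at 11:24 AM − 255 min = 7:09 AM.
The taxi ride ends at 7:09 AM + 341 min = 12:50 PM.
The layover starts at 12:50 PM − 348 min = 7:02 AM.
The layover starts at 7:02 AM and the taxi ride starts at 11:24 AM, so the layover is first.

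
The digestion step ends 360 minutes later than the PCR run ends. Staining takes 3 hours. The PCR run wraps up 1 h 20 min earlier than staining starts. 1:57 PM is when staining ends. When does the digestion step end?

3:37 PM

Staining starts at 1:57 PM − 180 min = 10:57 AM.
The PCR run ends at 10:57 AM − 80 min = 9:37 AM.
The digestion step ends at 9:37 AM + 360 min = 3:37 PM.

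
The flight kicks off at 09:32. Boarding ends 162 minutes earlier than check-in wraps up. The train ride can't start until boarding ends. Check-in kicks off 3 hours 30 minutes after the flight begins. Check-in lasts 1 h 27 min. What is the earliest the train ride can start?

Check-in starts at 09:32 + 210 min = 13:02.
Check-in ends at 13:02 + 87 min = 14:29.
Boarding ends at 14:29 − 162 min = 11:47.
The train ride is bounded by boarding, so the earliest it can start is 11:47.

11:47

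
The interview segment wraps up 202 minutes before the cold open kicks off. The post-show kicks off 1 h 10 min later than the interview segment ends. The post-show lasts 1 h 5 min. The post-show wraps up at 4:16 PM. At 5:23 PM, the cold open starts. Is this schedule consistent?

Yes

The interview segment ends at 5:23 PM − 202 min = 2:01 PM.
The post-show starts at 2:01 PM + 70 min = 3:11 PM.
The post-show ends at 3:11 PM + 65 min = 4:16 PM.
That matches the stated 4:16 PM, so the schedule is consistent.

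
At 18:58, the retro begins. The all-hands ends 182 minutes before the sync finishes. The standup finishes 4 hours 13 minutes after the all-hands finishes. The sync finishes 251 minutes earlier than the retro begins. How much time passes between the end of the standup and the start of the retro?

The sync ends at 18:58 − 251 min = 14:47.
The all-hands ends at 14:47 − 182 min = 11:45.
The standup ends at 11:45 + 253 min = 15:58.
From 15:58 to 18:58 is 180 minutes.

180 minutes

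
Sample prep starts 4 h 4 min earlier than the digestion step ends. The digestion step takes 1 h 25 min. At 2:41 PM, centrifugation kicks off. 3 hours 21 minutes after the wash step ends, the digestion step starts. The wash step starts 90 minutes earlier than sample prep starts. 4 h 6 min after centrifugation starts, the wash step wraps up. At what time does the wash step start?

5:59 PM

The wash step ends at 2:41 PM + 246 min = 6:47 PM.
The digestion step starts at 6:47 PM + 201 min = 10:08 PM.
The digestion step ends at 10:08 PM + 85 min = 11:33 PM.
Sample prep starts at 11:33 PM − 244 min = 7:29 PM.
The wash step starts at 7:29 PM − 90 min = 5:59 PM.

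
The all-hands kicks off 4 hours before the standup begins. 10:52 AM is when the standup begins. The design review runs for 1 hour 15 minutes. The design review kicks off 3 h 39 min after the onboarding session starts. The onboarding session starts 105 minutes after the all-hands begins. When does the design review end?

The all-hands starts at 10:52 AM − 240 min = 6:52 AM.
The onboarding session starts at 6:52 AM + 105 min = 8:37 AM.
The design review starts at 8:37 AM + 219 min = 12:16 PM.
The design review ends at 12:16 PM + 75 min = 1:31 PM.

1:31 PM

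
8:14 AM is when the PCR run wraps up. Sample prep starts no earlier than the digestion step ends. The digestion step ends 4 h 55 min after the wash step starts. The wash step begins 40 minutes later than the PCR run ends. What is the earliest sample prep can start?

The wash step starts at 8:14 AM + 40 min = 8:54 AM.
The digestion step ends at 8:54 AM + 295 min = 1:49 PM.
Sample prep is bounded by the digestion step, so the earliest it can start is 1:49 PM.

1:49 PM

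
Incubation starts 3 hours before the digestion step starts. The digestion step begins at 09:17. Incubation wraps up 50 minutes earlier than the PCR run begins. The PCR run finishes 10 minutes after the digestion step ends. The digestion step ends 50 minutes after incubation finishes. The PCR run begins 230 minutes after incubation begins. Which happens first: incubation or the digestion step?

incubation

Incubation starts at 09:17 − 180 min = 06:17.
Incubation starts at 06:17 and the digestion step starts at 09:17, so incubation is first.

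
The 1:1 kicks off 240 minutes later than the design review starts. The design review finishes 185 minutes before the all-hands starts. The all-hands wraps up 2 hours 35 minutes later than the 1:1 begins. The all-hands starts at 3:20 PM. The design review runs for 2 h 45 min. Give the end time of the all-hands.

The design review ends at 3:20 PM − 185 min = 12:15 PM.
The design review starts at 12:15 PM − 165 min = 9:30 AM.
The 1:1 starts at 9:30 AM + 240 min = 1:30 PM.
The all-hands ends at 1:30 PM + 155 min = 4:05 PM.

4:05 PM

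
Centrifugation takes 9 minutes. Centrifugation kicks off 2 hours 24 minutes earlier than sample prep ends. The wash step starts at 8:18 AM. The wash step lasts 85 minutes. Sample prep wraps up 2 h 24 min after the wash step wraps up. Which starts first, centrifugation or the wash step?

the wash step

The wash step ends at 8:18 AM + 85 min = 9:43 AM.
Sample prep ends at 9:43 AM + 144 min = 12:07 PM.
Centrifugation starts at 12:07 PM − 144 min = 9:43 AM.
Centrifugation starts at 9:43 AM and the wash step starts at 8:18 AM, so the wash step is first.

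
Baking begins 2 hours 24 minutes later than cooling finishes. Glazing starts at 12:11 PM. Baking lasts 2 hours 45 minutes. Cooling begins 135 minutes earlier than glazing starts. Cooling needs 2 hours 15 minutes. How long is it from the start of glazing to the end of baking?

Cooling starts at 12:11 PM − 135 min = 9:56 AM.
Cooling ends at 9:56 AM + 135 min = 12:11 PM.
Baking starts at 12:11 PM + 144 min = 2:35 PM.
Baking ends at 2:35 PM + 165 min = 5:20 PM.
From 12:11 PM to 5:20 PM is 309 minutes.

309 minutes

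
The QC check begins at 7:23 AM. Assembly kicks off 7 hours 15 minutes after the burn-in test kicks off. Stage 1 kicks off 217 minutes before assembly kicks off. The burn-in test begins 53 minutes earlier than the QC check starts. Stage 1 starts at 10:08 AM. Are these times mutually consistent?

The burn-in test starts at 7:23 AM − 53 min = 6:30 AM.
Assembly starts at 6:30 AM + 435 min = 1:45 PM.
Stage 1 starts at 1:45 PM − 217 min = 10:08 AM.
That matches the stated 10:08 AM, so the schedule is consistent.

Yes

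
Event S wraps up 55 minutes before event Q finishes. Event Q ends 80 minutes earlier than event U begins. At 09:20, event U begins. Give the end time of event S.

07:05

Event Q ends at 09:20 − 80 min = 08:00.
Event S ends at 08:00 − 55 min = 07:05.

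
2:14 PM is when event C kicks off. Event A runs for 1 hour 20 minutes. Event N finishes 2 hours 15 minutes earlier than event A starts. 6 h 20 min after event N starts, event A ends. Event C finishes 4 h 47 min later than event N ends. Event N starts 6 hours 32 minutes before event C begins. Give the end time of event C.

Event N starts at 2:14 PM − 392 min = 7:42 AM.
Event A ends at 7:42 AM + 380 min = 2:02 PM.
Event A starts at 2:02 PM − 80 min = 12:42 PM.
Event N ends at 12:42 PM − 135 min = 10:27 AM.
Event C ends at 10:27 AM + 287 min = 3:14 PM.

3:14 PM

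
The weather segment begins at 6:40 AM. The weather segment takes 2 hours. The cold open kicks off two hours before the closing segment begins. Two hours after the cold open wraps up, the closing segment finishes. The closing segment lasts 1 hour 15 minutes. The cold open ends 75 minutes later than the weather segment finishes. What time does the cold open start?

8:40 AM

The weather segment ends at 6:40 AM + 120 min = 8:40 AM.
The cold open ends at 8:40 AM + 75 min = 9:55 AM.
The closing segment ends at 9:55 AM + 120 min = 11:55 AM.
The closing segment starts at 11:55 AM − 75 min = 10:40 AM.
The cold open starts at 10:40 AM − 120 min = 8:40 AM.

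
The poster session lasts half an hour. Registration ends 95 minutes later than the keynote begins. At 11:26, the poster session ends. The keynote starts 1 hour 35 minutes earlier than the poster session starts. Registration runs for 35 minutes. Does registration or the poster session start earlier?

The poster session starts at 11:26 − 30 min = 10:56.
The keynote starts at 10:56 − 95 min = 09:21.
Registration ends at 09:21 + 95 min = 10:56.
Registration starts at 10:56 − 35 min = 10:21.
Registration starts at 10:21 and the poster session starts at 10:56, so registration is first.

registration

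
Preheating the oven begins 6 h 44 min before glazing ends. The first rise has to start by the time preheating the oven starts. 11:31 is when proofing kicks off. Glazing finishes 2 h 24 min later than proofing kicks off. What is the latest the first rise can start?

07:11

Glazing ends at 11:31 + 144 min = 13:55.
Preheating the oven starts at 13:55 − 404 min = 07:11.
The first rise is bounded by preheating the oven, so the latest it can start is 07:11.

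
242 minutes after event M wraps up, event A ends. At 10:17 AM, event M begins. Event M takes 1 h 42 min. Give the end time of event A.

4:01 PM

Event M ends at 10:17 AM + 102 min = 11:59 AM.
Event A ends at 11:59 AM + 242 min = 4:01 PM.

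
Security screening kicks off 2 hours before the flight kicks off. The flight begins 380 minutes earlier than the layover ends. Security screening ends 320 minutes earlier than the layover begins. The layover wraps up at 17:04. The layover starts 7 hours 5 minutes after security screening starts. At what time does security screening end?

The flight starts at 17:04 − 380 min = 10:44.
Security screening starts at 10:44 − 120 min = 08:44.
The layover starts at 08:44 + 425 min = 15:49.
Security screening ends at 15:49 − 320 min = 10:29.

10:29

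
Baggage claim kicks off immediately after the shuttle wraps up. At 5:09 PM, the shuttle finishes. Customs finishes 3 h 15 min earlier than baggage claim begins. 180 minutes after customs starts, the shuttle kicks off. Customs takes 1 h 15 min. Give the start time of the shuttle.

Baggage claim starts at 5:09 PM.
Customs ends at 5:09 PM − 195 min = 1:54 PM.
Customs starts at 1:54 PM − 75 min = 12:39 PM.
The shuttle starts at 12:39 PM + 180 min = 3:39 PM.

3:39 PM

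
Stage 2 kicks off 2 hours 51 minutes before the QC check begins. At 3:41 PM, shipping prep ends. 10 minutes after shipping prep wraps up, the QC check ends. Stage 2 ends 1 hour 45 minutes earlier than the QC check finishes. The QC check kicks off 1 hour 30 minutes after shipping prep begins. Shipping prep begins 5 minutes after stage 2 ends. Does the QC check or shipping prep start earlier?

shipping prep

The QC check ends at 3:41 PM + 10 min = 3:51 PM.
Stage 2 ends at 3:51 PM − 105 min = 2:06 PM.
Shipping prep starts at 2:06 PM + 5 min = 2:11 PM.
The QC check starts at 2:11 PM + 90 min = 3:41 PM.
The QC check starts at 3:41 PM and shipping prep starts at 2:11 PM, so shipping prep is first.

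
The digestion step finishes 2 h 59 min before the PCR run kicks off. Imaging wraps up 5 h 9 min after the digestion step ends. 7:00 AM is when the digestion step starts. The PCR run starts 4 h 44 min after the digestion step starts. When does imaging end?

The PCR run starts at 7:00 AM + 284 min = 11:44 AM.
The digestion step ends at 11:44 AM − 179 min = 8:45 AM.
Imaging ends at 8:45 AM + 309 min = 1:54 PM.

1:54 PM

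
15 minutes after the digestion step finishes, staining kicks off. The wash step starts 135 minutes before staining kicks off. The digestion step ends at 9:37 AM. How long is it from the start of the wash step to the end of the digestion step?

two hours

Staining starts at 9:37 AM + 15 min = 9:52 AM.
The wash step starts at 9:52 AM − 135 min = 7:37 AM.
From 7:37 AM to 9:37 AM is two hours.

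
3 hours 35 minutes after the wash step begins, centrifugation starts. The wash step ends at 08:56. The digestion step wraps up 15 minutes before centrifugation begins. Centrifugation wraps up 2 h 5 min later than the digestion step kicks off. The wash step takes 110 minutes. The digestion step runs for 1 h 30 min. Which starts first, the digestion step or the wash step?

the wash step

The wash step starts at 08:56 − 110 min = 07:06.
Centrifugation starts at 07:06 + 215 min = 10:41.
The digestion step ends at 10:41 − 15 min = 10:26.
The digestion step starts at 10:26 − 90 min = 08:56.
The digestion step starts at 08:56 and the wash step starts at 07:06, so the wash step is first.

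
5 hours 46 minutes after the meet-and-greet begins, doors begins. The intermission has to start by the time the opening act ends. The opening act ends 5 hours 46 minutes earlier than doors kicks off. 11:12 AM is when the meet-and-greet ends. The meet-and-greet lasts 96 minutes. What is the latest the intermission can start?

The meet-and-greet starts at 11:12 AM − 96 min = 9:36 AM.
Doors starts at 9:36 AM + 346 min = 3:22 PM.
The opening act ends at 3:22 PM − 346 min = 9:36 AM.
The intermission is bounded by the opening act, so the latest it can start is 9:36 AM.

9:36 AM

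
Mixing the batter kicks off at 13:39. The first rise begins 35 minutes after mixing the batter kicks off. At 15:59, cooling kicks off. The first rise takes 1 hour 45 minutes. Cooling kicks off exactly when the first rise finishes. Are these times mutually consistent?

The first rise starts at 13:39 + 35 min = 14:14.
The first rise ends at 14:14 + 105 min = 15:59.
So cooling starts at 15:59.
That matches the stated 15:59, so the schedule is consistent.

Yes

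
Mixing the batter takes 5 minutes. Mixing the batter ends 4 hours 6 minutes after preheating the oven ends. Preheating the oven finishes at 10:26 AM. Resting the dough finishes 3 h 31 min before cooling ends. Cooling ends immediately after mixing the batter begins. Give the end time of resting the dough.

10:56 AM

Mixing the batter ends at 10:26 AM + 246 min = 2:32 PM.
Mixing the batter starts at 2:32 PM − 5 min = 2:27 PM.
So cooling ends at 2:27 PM.
Resting the dough ends at 2:27 PM − 211 min = 10:56 AM.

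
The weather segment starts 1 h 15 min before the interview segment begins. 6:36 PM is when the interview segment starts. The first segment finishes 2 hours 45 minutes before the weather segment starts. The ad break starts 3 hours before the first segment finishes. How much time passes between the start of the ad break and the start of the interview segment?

420 minutes

The weather segment starts at 6:36 PM − 75 min = 5:21 PM.
The first segment ends at 5:21 PM − 165 min = 2:36 PM.
The ad break starts at 2:36 PM − 180 min = 11:36 AM.
From 11:36 AM to 6:36 PM is 420 minutes.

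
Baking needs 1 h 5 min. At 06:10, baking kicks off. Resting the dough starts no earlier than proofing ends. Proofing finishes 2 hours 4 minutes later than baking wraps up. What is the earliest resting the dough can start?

09:19

Baking ends at 06:10 + 65 min = 07:15.
Proofing ends at 07:15 + 124 min = 09:19.
Resting the dough is bounded by proofing, so the earliest it can start is 09:19.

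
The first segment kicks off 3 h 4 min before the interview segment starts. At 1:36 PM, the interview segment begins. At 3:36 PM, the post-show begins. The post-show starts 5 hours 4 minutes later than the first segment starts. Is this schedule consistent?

Yes

The first segment starts at 1:36 PM − 184 min = 10:32 AM.
The post-show starts at 10:32 AM + 304 min = 3:36 PM.
That matches the stated 3:36 PM, so the schedule is consistent.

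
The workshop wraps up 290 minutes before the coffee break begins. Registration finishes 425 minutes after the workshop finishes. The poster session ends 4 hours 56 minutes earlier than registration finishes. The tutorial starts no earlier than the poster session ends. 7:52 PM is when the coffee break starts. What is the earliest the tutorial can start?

5:11 PM

The workshop ends at 7:52 PM − 290 min = 3:02 PM.
Registration ends at 3:02 PM + 425 min = 10:07 PM.
The poster session ends at 10:07 PM − 296 min = 5:11 PM.
The tutorial is bounded by the poster session, so the earliest it can start is 5:11 PM.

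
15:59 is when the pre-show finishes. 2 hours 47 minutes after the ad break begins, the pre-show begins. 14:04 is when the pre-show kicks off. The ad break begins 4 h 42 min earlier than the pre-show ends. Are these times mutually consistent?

Yes

The ad break starts at 15:59 − 282 min = 11:17.
The pre-show starts at 11:17 + 167 min = 14:04.
That matches the stated 14:04, so the schedule is consistent.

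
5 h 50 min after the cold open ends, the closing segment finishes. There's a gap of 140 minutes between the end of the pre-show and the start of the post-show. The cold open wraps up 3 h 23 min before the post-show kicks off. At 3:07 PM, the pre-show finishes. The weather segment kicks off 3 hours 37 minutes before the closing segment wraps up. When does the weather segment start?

The post-show starts at 3:07 PM + 140 min = 5:27 PM.
The cold open ends at 5:27 PM − 203 min = 2:04 PM.
The closing segment ends at 2:04 PM + 350 min = 7:54 PM.
The weather segment starts at 7:54 PM − 217 min = 4:17 PM.

4:17 PM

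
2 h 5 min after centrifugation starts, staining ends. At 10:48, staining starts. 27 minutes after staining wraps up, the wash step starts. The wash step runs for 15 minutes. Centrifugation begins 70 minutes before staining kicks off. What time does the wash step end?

Centrifugation starts at 10:48 − 70 min = 09:38.
Staining ends at 09:38 + 125 min = 11:43.
The wash step starts at 11:43 + 27 min = 12:10.
The wash step ends at 12:10 + 15 min = 12:25.

12:25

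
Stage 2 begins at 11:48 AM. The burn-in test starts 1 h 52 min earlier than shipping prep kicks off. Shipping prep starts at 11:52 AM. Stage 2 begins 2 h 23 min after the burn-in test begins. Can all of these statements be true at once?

No

The burn-in test starts at 11:52 AM − 112 min = 10:00 AM.
Stage 2 starts at 10:00 AM + 143 min = 12:23 PM.
But stage 2 is also said to start at 11:48 AM — a 35-minute conflict.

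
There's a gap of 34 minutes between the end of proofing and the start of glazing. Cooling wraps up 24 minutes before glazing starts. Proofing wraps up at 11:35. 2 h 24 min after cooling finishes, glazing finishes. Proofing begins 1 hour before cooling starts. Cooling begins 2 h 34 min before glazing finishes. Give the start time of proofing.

10:35

Glazing starts at 11:35 + 34 min = 12:09.
Cooling ends at 12:09 − 24 min = 11:45.
Glazing ends at 11:45 + 144 min = 14:09.
Cooling starts at 14:09 − 154 min = 11:35.
Proofing starts at 11:35 − 60 min = 10:35.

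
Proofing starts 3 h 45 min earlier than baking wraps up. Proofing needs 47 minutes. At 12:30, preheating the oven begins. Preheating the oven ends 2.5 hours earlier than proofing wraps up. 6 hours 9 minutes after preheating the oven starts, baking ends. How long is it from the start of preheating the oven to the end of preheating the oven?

41 minutes

Baking ends at 12:30 + 369 min = 18:39.
Proofing starts at 18:39 − 225 min = 14:54.
Proofing ends at 14:54 + 47 min = 15:41.
Preheating the oven ends at 15:41 − 150 min = 13:11.
From 12:30 to 13:11 is 41 minutes.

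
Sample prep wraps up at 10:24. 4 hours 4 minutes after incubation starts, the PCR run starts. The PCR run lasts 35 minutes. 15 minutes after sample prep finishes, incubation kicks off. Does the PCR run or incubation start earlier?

incubation

Incubation starts at 10:24 + 15 min = 10:39.
The PCR run starts at 10:39 + 244 min = 14:43.
The PCR run starts at 14:43 and incubation starts at 10:39, so incubation is first.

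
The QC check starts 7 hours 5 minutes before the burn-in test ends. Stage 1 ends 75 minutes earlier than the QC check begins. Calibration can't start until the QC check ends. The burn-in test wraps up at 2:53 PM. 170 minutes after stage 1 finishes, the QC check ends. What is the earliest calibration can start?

The QC check starts at 2:53 PM − 425 min = 7:48 AM.
Stage 1 ends at 7:48 AM − 75 min = 6:33 AM.
The QC check ends at 6:33 AM + 170 min = 9:23 AM.
Calibration is bounded by the QC check, so the earliest it can start is 9:23 AM.

9:23 AM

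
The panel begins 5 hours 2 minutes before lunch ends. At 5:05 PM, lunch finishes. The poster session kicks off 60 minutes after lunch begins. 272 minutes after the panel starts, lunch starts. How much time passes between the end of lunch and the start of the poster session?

0.5 hours

The panel starts at 5:05 PM − 302 min = 12:03 PM.
Lunch starts at 12:03 PM + 272 min = 4:35 PM.
The poster session starts at 4:35 PM + 60 min = 5:35 PM.
From 5:05 PM to 5:35 PM is 0.5 hours.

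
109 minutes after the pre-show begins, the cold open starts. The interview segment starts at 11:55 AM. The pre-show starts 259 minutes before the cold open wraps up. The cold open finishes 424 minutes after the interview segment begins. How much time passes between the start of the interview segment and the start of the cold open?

The cold open ends at 11:55 AM + 424 min = 6:59 PM.
The pre-show starts at 6:59 PM − 259 min = 2:40 PM.
The cold open starts at 2:40 PM + 109 min = 4:29 PM.
From 11:55 AM to 4:29 PM is 274 minutes.

274 minutes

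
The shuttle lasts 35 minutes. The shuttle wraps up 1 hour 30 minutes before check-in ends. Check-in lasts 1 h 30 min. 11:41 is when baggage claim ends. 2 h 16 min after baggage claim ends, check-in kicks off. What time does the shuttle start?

Check-in starts at 11:41 + 136 min = 13:57.
Check-in ends at 13:57 + 90 min = 15:27.
The shuttle ends at 15:27 − 90 min = 13:57.
The shuttle starts at 13:57 − 35 min = 13:22.

13:22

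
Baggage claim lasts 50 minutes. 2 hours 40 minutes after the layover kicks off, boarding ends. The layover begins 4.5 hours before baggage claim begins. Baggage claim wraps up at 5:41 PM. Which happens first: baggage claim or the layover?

Baggage claim starts at 5:41 PM − 50 min = 4:51 PM.
The layover starts at 4:51 PM − 270 min = 12:21 PM.
Baggage claim starts at 4:51 PM and the layover starts at 12:21 PM, so the layover is first.

the layover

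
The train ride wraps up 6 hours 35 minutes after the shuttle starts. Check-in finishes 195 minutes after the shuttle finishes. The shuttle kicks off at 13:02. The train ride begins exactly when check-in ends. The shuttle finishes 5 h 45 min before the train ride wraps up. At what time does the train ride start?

The train ride ends at 13:02 + 395 min = 19:37.
The shuttle ends at 19:37 − 345 min = 13:52.
Check-in ends at 13:52 + 195 min = 17:07.
So the train ride starts at 17:07.

17:07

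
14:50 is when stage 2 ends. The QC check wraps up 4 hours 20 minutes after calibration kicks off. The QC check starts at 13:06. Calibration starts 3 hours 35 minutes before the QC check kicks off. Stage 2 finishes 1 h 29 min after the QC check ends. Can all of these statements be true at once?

Calibration starts at 13:06 − 215 min = 09:31.
The QC check ends at 09:31 + 260 min = 13:51.
Stage 2 ends at 13:51 + 89 min = 15:20.
But stage 2 is also said to end at 14:50 — a 30-minute conflict.

No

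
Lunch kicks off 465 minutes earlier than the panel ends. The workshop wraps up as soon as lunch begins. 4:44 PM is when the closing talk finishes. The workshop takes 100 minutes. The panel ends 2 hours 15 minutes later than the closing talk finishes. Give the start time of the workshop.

The panel ends at 4:44 PM + 135 min = 6:59 PM.
Lunch starts at 6:59 PM − 465 min = 11:14 AM.
So the workshop ends at 11:14 AM.
The workshop starts at 11:14 AM − 100 min = 9:34 AM.

9:34 AM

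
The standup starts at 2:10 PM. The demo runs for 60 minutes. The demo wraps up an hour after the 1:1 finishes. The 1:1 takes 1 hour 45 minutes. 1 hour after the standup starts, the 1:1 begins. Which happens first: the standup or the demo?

The 1:1 starts at 2:10 PM + 60 min = 3:10 PM.
The 1:1 ends at 3:10 PM + 105 min = 4:55 PM.
The demo ends at 4:55 PM + 60 min = 5:55 PM.
The demo starts at 5:55 PM − 60 min = 4:55 PM.
The standup starts at 2:10 PM and the demo starts at 4:55 PM, so the standup is first.

the standup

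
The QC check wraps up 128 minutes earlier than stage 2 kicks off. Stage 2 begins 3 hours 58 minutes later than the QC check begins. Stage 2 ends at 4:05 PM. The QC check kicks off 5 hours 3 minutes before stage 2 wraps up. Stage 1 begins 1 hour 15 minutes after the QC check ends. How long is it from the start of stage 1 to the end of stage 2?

1 h 58 min

The QC check starts at 4:05 PM − 303 min = 11:02 AM.
Stage 2 starts at 11:02 AM + 238 min = 3:00 PM.
The QC check ends at 3:00 PM − 128 min = 12:52 PM.
Stage 1 starts at 12:52 PM + 75 min = 2:07 PM.
From 2:07 PM to 4:05 PM is 1 h 58 min.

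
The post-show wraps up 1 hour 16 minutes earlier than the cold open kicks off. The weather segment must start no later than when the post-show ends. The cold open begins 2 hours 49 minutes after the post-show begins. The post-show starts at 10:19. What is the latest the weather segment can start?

The cold open starts at 10:19 + 169 min = 13:08.
The post-show ends at 13:08 − 76 min = 11:52.
The weather segment is bounded by the post-show, so the latest it can start is 11:52.

11:52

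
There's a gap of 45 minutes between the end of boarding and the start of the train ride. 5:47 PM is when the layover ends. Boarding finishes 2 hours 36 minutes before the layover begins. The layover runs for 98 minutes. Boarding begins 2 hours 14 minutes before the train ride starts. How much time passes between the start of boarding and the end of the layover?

5 hours 43 minutes

The layover starts at 5:47 PM − 98 min = 4:09 PM.
Boarding ends at 4:09 PM − 156 min = 1:33 PM.
The train ride starts at 1:33 PM + 45 min = 2:18 PM.
Boarding starts at 2:18 PM − 134 min = 12:04 PM.
From 12:04 PM to 5:47 PM is 5 hours 43 minutes.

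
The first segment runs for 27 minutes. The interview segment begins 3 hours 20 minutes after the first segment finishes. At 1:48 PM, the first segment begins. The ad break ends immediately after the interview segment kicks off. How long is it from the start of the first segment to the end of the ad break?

The first segment ends at 1:48 PM + 27 min = 2:15 PM.
The interview segment starts at 2:15 PM + 200 min = 5:35 PM.
So the ad break ends at 5:35 PM.
From 1:48 PM to 5:35 PM is 3 h 47 min.

3 h 47 min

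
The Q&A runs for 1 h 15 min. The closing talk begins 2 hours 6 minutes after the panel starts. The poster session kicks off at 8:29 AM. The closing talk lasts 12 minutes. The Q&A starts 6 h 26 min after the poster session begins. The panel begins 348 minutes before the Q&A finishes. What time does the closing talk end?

12:40 PM

The Q&A starts at 8:29 AM + 386 min = 2:55 PM.
The Q&A ends at 2:55 PM + 75 min = 4:10 PM.
The panel starts at 4:10 PM − 348 min = 10:22 AM.
The closing talk starts at 10:22 AM + 126 min = 12:28 PM.
The closing talk ends at 12:28 PM + 12 min = 12:40 PM.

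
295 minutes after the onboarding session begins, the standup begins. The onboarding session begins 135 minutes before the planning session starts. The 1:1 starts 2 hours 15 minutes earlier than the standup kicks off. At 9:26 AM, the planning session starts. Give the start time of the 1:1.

9:51 AM

The onboarding session starts at 9:26 AM − 135 min = 7:11 AM.
The standup starts at 7:11 AM + 295 min = 12:06 PM.
The 1:1 starts at 12:06 PM − 135 min = 9:51 AM.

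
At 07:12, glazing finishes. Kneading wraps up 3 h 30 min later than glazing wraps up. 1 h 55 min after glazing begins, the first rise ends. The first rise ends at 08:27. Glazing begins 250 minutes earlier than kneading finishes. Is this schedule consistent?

Kneading ends at 07:12 + 210 min = 10:42.
Glazing starts at 10:42 − 250 min = 06:32.
The first rise ends at 06:32 + 115 min = 08:27.
That matches the stated 08:27, so the schedule is consistent.

Yes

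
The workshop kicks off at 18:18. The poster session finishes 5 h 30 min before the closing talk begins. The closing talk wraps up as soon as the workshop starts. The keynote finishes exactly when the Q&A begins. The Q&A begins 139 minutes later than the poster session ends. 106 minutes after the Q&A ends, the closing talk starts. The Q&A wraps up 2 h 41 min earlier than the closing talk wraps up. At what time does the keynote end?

The closing talk ends at 18:18.
The Q&A ends at 18:18 − 161 min = 15:37.
The closing talk starts at 15:37 + 106 min = 17:23.
The poster session ends at 17:23 − 330 min = 11:53.
The Q&A starts at 11:53 + 139 min = 14:12.
So the keynote ends at 14:12.

14:12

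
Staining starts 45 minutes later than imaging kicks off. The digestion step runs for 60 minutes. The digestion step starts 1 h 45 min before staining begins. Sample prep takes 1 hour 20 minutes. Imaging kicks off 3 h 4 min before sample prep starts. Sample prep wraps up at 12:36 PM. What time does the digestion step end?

8:12 AM

Sample prep starts at 12:36 PM − 80 min = 11:16 AM.
Imaging starts at 11:16 AM − 184 min = 8:12 AM.
Staining starts at 8:12 AM + 45 min = 8:57 AM.
The digestion step starts at 8:57 AM − 105 min = 7:12 AM.
The digestion step ends at 7:12 AM + 60 min = 8:12 AM.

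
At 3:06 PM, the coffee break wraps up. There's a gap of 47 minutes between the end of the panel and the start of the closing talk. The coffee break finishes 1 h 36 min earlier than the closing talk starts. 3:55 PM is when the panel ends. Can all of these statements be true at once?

Yes

The closing talk starts at 3:55 PM + 47 min = 4:42 PM.
The coffee break ends at 4:42 PM − 96 min = 3:06 PM.
That matches the stated 3:06 PM, so the schedule is consistent.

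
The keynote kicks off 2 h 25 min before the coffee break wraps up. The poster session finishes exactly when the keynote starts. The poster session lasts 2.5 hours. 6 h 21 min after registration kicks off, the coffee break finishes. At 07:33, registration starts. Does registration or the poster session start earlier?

registration

The coffee break ends at 07:33 + 381 min = 13:54.
The keynote starts at 13:54 − 145 min = 11:29.
So the poster session ends at 11:29.
The poster session starts at 11:29 − 150 min = 08:59.
Registration starts at 07:33 and the poster session starts at 08:59, so registration is first.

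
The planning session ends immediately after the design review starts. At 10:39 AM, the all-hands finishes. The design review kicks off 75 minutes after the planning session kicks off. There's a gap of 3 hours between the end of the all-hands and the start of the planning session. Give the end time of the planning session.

The planning session starts at 10:39 AM + 180 min = 1:39 PM.
The design review starts at 1:39 PM + 75 min = 2:54 PM.
So the planning session ends at 2:54 PM.

2:54 PM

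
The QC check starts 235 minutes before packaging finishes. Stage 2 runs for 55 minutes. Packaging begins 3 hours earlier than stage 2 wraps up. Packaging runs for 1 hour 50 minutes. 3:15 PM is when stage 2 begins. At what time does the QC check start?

Stage 2 ends at 3:15 PM + 55 min = 4:10 PM.
Packaging starts at 4:10 PM − 180 min = 1:10 PM.
Packaging ends at 1:10 PM + 110 min = 3:00 PM.
The QC check starts at 3:00 PM − 235 min = 11:05 AM.

11:05 AM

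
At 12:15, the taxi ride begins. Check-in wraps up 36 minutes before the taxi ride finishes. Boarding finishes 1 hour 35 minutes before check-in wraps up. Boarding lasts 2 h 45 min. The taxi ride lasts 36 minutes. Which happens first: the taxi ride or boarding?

The taxi ride ends at 12:15 + 36 min = 12:51.
Check-in ends at 12:51 − 36 min = 12:15.
Boarding ends at 12:15 − 95 min = 10:40.
Boarding starts at 10:40 − 165 min = 07:55.
The taxi ride starts at 12:15 and boarding starts at 07:55, so boarding is first.

boarding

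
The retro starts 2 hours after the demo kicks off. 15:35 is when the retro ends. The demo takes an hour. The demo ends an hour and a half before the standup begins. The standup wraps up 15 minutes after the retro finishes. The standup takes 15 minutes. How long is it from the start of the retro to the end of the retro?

30 minutes

The standup ends at 15:35 + 15 min = 15:50.
The standup starts at 15:50 − 15 min = 15:35.
The demo ends at 15:35 − 90 min = 14:05.
The demo starts at 14:05 − 60 min = 13:05.
The retro starts at 13:05 + 120 min = 15:05.
From 15:05 to 15:35 is 30 minutes.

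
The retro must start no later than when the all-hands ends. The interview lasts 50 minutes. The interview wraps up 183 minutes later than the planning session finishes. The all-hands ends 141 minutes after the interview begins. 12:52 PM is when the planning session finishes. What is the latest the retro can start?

The interview ends at 12:52 PM + 183 min = 3:55 PM.
The interview starts at 3:55 PM − 50 min = 3:05 PM.
The all-hands ends at 3:05 PM + 141 min = 5:26 PM.
The retro is bounded by the all-hands, so the latest it can start is 5:26 PM.

5:26 PM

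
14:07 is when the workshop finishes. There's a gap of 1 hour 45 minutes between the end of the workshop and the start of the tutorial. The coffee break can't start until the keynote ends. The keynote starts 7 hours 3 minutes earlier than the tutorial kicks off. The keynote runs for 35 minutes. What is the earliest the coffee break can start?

09:24

The tutorial starts at 14:07 + 105 min = 15:52.
The keynote starts at 15:52 − 423 min = 08:49.
The keynote ends at 08:49 + 35 min = 09:24.
The coffee break is bounded by the keynote, so the earliest it can start is 09:24.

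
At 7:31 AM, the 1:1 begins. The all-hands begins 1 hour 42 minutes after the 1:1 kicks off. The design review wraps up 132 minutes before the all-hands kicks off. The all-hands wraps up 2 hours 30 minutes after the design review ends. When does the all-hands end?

The all-hands starts at 7:31 AM + 102 min = 9:13 AM.
The design review ends at 9:13 AM − 132 min = 7:01 AM.
The all-hands ends at 7:01 AM + 150 min = 9:31 AM.

9:31 AM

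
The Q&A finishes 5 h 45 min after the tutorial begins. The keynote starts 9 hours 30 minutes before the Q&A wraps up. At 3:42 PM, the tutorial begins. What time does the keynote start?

The Q&A ends at 3:42 PM + 345 min = 9:27 PM.
The keynote starts at 9:27 PM − 570 min = 11:57 AM.

11:57 AM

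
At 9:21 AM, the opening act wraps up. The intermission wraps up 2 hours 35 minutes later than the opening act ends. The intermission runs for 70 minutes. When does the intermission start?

The intermission ends at 9:21 AM + 155 min = 11:56 AM.
The intermission starts at 11:56 AM − 70 min = 10:46 AM.

10:46 AM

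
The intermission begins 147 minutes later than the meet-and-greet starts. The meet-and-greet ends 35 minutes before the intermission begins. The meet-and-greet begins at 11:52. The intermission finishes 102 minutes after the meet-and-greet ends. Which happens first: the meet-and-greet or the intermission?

the meet-and-greet

The intermission starts at 11:52 + 147 min = 14:19.
The meet-and-greet starts at 11:52 and the intermission starts at 14:19, so the meet-and-greet is first.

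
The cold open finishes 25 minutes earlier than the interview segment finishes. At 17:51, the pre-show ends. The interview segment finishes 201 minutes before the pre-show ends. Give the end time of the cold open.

The interview segment ends at 17:51 − 201 min = 14:30.
The cold open ends at 14:30 − 25 min = 14:05.

14:05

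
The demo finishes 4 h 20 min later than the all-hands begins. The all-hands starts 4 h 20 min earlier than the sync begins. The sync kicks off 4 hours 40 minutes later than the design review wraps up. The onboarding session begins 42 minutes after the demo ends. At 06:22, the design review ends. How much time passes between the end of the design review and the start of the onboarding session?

The sync starts at 06:22 + 280 min = 11:02.
The all-hands starts at 11:02 − 260 min = 06:42.
The demo ends at 06:42 + 260 min = 11:02.
The onboarding session starts at 11:02 + 42 min = 11:44.
From 06:22 to 11:44 is 5 hours 22 minutes.

5 hours 22 minutes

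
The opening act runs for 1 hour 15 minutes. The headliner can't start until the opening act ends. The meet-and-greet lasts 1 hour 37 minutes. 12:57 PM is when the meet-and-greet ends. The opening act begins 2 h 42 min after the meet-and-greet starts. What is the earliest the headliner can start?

3:17 PM

The meet-and-greet starts at 12:57 PM − 97 min = 11:20 AM.
The opening act starts at 11:20 AM + 162 min = 2:02 PM.
The opening act ends at 2:02 PM + 75 min = 3:17 PM.
The headliner is bounded by the opening act, so the earliest it can start is 3:17 PM.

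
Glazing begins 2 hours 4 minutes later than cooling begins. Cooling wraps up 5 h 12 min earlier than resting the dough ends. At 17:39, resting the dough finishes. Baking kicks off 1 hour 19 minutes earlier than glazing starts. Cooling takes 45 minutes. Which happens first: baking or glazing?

baking

Cooling ends at 17:39 − 312 min = 12:27.
Cooling starts at 12:27 − 45 min = 11:42.
Glazing starts at 11:42 + 124 min = 13:46.
Baking starts at 13:46 − 79 min = 12:27.
Baking starts at 12:27 and glazing starts at 13:46, so baking is first.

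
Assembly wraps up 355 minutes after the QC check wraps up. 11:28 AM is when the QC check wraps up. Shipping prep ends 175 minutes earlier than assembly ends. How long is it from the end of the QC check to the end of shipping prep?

3 hours

Assembly ends at 11:28 AM + 355 min = 5:23 PM.
Shipping prep ends at 5:23 PM − 175 min = 2:28 PM.
From 11:28 AM to 2:28 PM is 3 hours.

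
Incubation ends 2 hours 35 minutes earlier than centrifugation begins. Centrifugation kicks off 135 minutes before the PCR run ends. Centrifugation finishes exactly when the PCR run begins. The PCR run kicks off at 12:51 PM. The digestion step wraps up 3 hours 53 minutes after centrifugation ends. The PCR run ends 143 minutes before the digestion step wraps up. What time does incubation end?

Centrifugation ends at 12:51 PM.
The digestion step ends at 12:51 PM + 233 min = 4:44 PM.
The PCR run ends at 4:44 PM − 143 min = 2:21 PM.
Centrifugation starts at 2:21 PM − 135 min = 12:06 PM.
Incubation ends at 12:06 PM − 155 min = 9:31 AM.

9:31 AM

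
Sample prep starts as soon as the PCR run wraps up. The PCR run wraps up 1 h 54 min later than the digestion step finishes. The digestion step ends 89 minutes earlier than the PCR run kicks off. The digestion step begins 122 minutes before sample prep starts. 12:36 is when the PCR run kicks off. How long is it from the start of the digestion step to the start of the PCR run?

1 h 37 min

The digestion step ends at 12:36 − 89 min = 11:07.
The PCR run ends at 11:07 + 114 min = 13:01.
So sample prep starts at 13:01.
The digestion step starts at 13:01 − 122 min = 10:59.
From 10:59 to 12:36 is 1 h 37 min.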